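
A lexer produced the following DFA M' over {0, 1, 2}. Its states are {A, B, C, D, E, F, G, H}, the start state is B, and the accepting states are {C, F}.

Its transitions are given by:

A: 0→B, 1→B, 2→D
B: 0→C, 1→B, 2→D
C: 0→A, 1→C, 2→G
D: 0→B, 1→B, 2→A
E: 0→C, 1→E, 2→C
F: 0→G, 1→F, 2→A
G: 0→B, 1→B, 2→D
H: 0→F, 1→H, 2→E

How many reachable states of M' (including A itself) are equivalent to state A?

Reachable states from the start: {A,B,C,D,G}. Unreachable: {E,F,H} — drop them.
Initial partition by acceptance: {C} | {A,B,D,G}.
On input 0, block {A,B,D,G} splits into {A,D,G} and {B}.
Stable partition: {C} | {A,D,G} | {B} — 3 equivalence classes.
The equivalence class containing A is {A,D,G}, of size 3.

3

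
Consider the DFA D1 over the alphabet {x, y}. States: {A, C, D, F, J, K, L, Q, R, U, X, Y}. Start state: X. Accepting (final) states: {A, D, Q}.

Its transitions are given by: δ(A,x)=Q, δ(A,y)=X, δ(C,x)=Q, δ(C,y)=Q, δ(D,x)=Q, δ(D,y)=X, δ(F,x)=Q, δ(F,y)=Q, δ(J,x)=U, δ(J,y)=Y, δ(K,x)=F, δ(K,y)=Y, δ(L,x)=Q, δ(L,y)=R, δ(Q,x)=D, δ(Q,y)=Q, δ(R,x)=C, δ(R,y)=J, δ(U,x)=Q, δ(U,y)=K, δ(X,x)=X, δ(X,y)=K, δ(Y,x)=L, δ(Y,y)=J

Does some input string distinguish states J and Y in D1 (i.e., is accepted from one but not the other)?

No

Reachable states from the start: {C,D,F,J,K,L,Q,R,U,X,Y}. Unreachable: {A} — drop them.
Initial partition by acceptance: {D,Q} | {C,F,J,K,L,R,U,X,Y}.
On input y, block {D,Q} splits into {Q} and {D}.
On input x, block {C,F,J,K,L,R,U,X,Y} splits into {J,K,R,X,Y} and {C,F,L,U}.
On input x, block {J,K,R,X,Y} splits into {J,K,R,Y} and {X}.
Split {C,F,L,U} by δ(·,y) → {L,U} and {C,F}.
Refine {J,K,R,Y} on symbol x: members go to different blocks, giving {J,Y} and {K,R}.
The partition is now stable with 7 blocks: {Q} | {J,Y} | {D} | {L,U} | {X} | {C,F} | {K,R}.
J and Y lie in the same block of the stable partition, so they are equivalent — no string distinguishes them.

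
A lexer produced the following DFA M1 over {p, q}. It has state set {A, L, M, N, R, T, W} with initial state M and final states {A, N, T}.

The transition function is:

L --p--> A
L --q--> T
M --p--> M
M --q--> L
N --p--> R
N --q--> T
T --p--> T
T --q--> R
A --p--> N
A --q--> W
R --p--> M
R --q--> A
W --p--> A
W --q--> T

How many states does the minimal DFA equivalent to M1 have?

6

P0 = {A,N,T} | {L,M,R,W}.
On input p, block {A,N,T} splits into {A,T} and {N}.
On input p, block {A,T} splits into {T} and {A}.
Refine {L,M,R,W} on symbol p: members go to different blocks, giving {L,W} and {M,R}.
On input q, block {M,R} splits into {R} and {M}.
The partition is now stable with 6 blocks: {T} | {L,W} | {N} | {A} | {R} | {M}.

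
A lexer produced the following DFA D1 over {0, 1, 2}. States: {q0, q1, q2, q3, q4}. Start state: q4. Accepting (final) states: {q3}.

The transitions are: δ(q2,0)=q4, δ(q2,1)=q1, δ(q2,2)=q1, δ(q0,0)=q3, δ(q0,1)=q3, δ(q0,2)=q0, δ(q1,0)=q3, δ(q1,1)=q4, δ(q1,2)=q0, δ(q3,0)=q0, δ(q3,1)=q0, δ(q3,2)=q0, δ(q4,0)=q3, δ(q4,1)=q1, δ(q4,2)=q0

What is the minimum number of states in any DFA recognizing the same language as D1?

First remove the unreachable states {q2}; 4 states remain.
Start with accepting vs non-accepting: {q3} | {q0,q1,q4}.
Refine {q0,q1,q4} on symbol 1: members go to different blocks, giving {q1,q4} and {q0}.
No further refinement is possible. Final partition (3 blocks): {q3} | {q1,q4} | {q0}.

3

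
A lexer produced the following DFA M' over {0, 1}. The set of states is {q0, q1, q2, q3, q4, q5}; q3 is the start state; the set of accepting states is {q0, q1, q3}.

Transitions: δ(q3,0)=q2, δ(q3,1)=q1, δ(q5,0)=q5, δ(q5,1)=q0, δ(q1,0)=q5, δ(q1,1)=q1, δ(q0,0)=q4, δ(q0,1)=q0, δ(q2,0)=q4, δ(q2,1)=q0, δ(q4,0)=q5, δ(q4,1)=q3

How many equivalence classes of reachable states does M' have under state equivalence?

2

All states are reachable from the start state.
P0 = {q0,q1,q3} | {q2,q4,q5}.
No further refinement is possible. Final partition (2 blocks): {q0,q1,q3} | {q2,q4,q5}.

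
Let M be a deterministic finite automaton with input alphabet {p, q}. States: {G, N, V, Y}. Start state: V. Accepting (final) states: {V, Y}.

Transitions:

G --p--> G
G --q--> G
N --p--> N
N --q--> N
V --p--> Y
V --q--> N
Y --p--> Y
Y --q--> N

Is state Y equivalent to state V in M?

Yes

First remove the unreachable states {G}; 3 states remain.
Initial partition by acceptance: {V,Y} | {N}.
No further refinement is possible. Final partition (2 blocks): {V,Y} | {N}.
Y and V lie in the same block of the stable partition, so they are equivalent — no string distinguishes them.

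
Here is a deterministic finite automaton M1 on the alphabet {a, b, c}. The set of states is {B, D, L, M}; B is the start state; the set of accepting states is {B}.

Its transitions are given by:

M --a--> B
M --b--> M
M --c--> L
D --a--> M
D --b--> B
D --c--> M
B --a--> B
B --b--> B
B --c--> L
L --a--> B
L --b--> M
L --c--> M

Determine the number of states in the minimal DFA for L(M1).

2

Reachable states from the start: {B,L,M}. Unreachable: {D} — drop them.
P0 = {B} | {L,M}.
Stable partition: {B} | {L,M} — 2 equivalence classes.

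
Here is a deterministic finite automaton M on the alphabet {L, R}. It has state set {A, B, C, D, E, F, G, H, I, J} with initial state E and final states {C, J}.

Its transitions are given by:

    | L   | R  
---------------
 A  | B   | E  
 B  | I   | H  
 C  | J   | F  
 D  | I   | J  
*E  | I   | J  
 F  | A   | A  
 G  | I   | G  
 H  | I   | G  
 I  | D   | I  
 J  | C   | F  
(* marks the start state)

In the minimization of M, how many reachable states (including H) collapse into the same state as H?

Every state is reachable, so we keep all 10.
P0 = {C,J} | {A,B,D,E,F,G,H,I}.
On input R, block {A,B,D,E,F,G,H,I} splits into {A,B,F,G,H,I} and {D,E}.
On input L, block {A,B,F,G,H,I} splits into {A,B,F,G,H} and {I}.
On input L, block {A,B,F,G,H} splits into {B,G,H} and {A,F}.
On input L, block {A,F} splits into {A} and {F}.
Stable partition: {C,J} | {B,G,H} | {D,E} | {I} | {A} | {F} — 6 equivalence classes.
State H belongs to the block {B,G,H}, which has 3 states.

3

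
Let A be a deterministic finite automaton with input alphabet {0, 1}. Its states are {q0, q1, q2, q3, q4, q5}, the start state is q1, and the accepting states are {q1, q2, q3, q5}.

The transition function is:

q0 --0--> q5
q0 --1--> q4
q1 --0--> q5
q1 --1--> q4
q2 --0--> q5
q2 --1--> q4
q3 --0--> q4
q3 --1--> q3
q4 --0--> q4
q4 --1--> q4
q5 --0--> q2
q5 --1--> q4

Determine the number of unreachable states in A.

2

Starting at q1 and following transitions, the reachable set is {q1, q2, q4, q5}. That leaves q0, q3 unreachable — 2 in total.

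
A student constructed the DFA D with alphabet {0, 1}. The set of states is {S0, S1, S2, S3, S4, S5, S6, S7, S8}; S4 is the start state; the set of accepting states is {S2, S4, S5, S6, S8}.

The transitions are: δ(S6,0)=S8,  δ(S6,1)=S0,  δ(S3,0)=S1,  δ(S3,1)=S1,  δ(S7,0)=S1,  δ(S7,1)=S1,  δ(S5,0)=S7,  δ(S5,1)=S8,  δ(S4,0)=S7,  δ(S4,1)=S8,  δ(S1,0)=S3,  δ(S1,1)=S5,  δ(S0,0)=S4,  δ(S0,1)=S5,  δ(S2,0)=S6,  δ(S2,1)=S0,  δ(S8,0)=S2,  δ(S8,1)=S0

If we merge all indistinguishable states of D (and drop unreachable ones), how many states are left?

All states are reachable from the start state.
P0 = {S2,S4,S5,S6,S8} | {S0,S1,S3,S7}.
Refine {S2,S4,S5,S6,S8} on symbol 0: members go to different blocks, giving {S2,S6,S8} and {S4,S5}.
On input 0, block {S0,S1,S3,S7} splits into {S1,S3,S7} and {S0}.
Refine {S1,S3,S7} on symbol 1: members go to different blocks, giving {S3,S7} and {S1}.
Stable partition: {S2,S6,S8} | {S3,S7} | {S4,S5} | {S0} | {S1} — 5 equivalence classes.

5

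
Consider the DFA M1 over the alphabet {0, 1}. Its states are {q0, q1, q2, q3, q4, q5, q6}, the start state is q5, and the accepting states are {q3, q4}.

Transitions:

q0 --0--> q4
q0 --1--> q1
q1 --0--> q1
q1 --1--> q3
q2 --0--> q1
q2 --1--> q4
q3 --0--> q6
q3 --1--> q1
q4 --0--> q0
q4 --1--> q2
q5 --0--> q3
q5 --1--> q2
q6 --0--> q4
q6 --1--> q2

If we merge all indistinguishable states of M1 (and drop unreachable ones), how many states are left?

3

Every state is reachable, so we keep all 7.
Start with accepting vs non-accepting: {q3,q4} | {q0,q1,q2,q5,q6}.
On input 0, block {q0,q1,q2,q5,q6} splits into {q0,q5,q6} and {q1,q2}.
The partition is now stable with 3 blocks: {q3,q4} | {q0,q5,q6} | {q1,q2}.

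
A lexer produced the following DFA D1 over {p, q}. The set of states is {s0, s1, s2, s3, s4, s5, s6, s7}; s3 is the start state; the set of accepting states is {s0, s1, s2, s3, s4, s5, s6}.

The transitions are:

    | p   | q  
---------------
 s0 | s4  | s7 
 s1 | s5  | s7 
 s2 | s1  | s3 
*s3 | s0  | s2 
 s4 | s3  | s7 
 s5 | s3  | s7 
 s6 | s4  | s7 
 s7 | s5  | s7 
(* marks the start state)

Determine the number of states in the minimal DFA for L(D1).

4

Reachable states from the start: {s0,s1,s2,s3,s4,s5,s7}. Unreachable: {s6} — drop them.
P0 = {s0,s1,s2,s3,s4,s5} | {s7}.
On input q, block {s0,s1,s2,s3,s4,s5} splits into {s0,s1,s4,s5} and {s2,s3}.
On input p, block {s0,s1,s4,s5} splits into {s0,s1} and {s4,s5}.
Stable partition: {s0,s1} | {s7} | {s2,s3} | {s4,s5} — 4 equivalence classes.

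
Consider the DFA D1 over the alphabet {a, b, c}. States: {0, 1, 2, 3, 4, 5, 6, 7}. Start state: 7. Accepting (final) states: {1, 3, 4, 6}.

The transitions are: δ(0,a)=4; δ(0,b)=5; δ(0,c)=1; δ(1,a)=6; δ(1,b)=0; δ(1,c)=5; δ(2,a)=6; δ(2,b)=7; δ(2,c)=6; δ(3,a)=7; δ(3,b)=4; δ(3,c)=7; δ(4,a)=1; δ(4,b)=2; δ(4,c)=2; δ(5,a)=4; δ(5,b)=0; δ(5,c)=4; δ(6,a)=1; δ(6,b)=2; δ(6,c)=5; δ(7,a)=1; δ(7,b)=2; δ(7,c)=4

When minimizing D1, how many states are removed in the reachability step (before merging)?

No path from 7 leads to 3; the other 7 states are all reachable.

1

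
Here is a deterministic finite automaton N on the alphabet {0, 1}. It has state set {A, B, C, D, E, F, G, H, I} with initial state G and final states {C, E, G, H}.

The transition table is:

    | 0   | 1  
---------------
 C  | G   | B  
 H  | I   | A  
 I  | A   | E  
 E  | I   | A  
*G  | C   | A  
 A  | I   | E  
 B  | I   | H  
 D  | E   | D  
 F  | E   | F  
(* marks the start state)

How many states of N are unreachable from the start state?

Starting at G and following transitions, the reachable set is {A, B, C, E, G, H, I}. That leaves D, F unreachable — 2 in total.

2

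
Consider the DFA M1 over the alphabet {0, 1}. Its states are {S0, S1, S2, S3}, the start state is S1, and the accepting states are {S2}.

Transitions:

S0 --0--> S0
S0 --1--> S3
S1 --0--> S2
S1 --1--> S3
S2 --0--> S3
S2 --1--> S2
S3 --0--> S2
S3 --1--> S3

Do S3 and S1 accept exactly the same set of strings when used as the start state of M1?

States {S0} cannot be reached from the start state, so discard them.
Start with accepting vs non-accepting: {S2} | {S1,S3}.
No further refinement is possible. Final partition (2 blocks): {S2} | {S1,S3}.
S3 and S1 lie in the same block of the stable partition, so they are equivalent — no string distinguishes them.

Yes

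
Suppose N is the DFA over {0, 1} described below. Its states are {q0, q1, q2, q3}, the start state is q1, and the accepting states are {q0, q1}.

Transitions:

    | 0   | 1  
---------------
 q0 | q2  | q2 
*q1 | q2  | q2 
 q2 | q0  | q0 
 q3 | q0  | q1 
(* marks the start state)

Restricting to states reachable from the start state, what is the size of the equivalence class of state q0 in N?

Reachable states from the start: {q0,q1,q2}. Unreachable: {q3} — drop them.
Initial partition by acceptance: {q0,q1} | {q2}.
No further refinement is possible. Final partition (2 blocks): {q0,q1} | {q2}.
State q0 belongs to the block {q0,q1}, which has 2 states.

2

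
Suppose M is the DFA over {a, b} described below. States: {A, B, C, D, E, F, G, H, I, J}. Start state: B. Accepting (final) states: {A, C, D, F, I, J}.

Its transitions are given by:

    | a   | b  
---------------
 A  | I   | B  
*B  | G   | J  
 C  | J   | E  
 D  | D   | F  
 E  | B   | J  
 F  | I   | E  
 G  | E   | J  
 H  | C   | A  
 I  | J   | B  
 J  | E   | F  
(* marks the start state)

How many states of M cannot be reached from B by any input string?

Starting at B and following transitions, the reachable set is {B, E, F, G, I, J}. That leaves A, C, D, H unreachable — 4 in total.

4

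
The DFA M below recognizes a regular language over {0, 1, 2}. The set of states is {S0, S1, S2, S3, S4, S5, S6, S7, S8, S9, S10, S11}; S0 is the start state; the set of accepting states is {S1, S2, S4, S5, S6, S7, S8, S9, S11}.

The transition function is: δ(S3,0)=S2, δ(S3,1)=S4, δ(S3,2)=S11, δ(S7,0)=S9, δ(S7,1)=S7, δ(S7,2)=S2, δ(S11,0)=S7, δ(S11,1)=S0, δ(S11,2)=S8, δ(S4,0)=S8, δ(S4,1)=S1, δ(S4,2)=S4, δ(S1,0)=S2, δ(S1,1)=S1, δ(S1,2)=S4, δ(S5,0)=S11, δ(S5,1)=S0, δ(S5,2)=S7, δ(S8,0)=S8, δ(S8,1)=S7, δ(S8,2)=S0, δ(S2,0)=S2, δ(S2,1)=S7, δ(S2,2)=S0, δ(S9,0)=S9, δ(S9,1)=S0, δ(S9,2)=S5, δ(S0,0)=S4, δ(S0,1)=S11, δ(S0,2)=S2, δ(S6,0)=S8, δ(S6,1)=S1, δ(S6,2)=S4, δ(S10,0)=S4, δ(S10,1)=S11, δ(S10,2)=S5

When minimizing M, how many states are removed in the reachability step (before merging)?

Starting at S0 and following transitions, the reachable set is {S0, S1, S2, S4, S5, S7, S8, S9, S11}. That leaves S3, S6, S10 unreachable — 3 in total.

3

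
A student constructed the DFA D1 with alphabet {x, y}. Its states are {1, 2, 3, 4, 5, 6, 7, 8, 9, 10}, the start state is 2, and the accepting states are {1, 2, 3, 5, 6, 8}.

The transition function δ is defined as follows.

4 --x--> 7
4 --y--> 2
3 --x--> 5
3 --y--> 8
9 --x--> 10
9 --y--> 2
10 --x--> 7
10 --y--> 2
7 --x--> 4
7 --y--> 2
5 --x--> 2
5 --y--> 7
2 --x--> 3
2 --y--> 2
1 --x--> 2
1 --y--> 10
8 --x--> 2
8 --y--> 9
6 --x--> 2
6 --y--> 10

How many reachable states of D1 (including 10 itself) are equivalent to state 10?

4

States {1,6} cannot be reached from the start state, so discard them.
P0 = {2,3,5,8} | {4,7,9,10}.
Split {2,3,5,8} by δ(·,y) → {2,3} and {5,8}.
Split {2,3} by δ(·,x) → {2} and {3}.
No further refinement is possible. Final partition (4 blocks): {2} | {4,7,9,10} | {5,8} | {3}.
The equivalence class containing 10 is {4,7,9,10}, of size 4.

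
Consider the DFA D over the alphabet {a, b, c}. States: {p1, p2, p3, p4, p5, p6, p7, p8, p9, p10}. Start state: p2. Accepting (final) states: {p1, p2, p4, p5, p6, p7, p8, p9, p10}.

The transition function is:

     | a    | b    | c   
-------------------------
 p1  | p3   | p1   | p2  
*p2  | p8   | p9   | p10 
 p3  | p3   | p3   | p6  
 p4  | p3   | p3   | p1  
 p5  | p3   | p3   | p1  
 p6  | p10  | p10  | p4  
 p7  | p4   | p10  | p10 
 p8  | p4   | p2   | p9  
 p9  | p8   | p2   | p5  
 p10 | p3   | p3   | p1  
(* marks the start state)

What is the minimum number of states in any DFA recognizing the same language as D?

6

States {p7} cannot be reached from the start state, so discard them.
Start with accepting vs non-accepting: {p1,p2,p4,p5,p6,p8,p9,p10} | {p3}.
Split {p1,p2,p4,p5,p6,p8,p9,p10} by δ(·,a) → {p1,p4,p5,p10} and {p2,p6,p8,p9}.
Refine {p1,p4,p5,p10} on symbol b: members go to different blocks, giving {p4,p5,p10} and {p1}.
On input a, block {p2,p6,p8,p9} splits into {p2,p9} and {p6,p8}.
On input b, block {p6,p8} splits into {p6} and {p8}.
The partition is now stable with 6 blocks: {p4,p5,p10} | {p3} | {p2,p9} | {p1} | {p6} | {p8}.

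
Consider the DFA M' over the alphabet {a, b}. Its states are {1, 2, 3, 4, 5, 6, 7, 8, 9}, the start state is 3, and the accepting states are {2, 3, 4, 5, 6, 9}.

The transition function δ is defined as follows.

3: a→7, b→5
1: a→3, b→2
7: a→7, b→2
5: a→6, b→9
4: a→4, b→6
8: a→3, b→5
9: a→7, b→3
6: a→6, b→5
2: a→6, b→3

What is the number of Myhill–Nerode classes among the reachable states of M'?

First remove the unreachable states {1,4,8}; 6 states remain.
P0 = {2,3,5,6,9} | {7}.
Split {2,3,5,6,9} by δ(·,a) → {2,5,6} and {3,9}.
Refine {2,5,6} on symbol b: members go to different blocks, giving {2,5} and {6}.
Refine {3,9} on symbol b: members go to different blocks, giving {3} and {9}.
On input b, block {2,5} splits into {2} and {5}.
The partition is now stable with 6 blocks: {2} | {7} | {3} | {6} | {9} | {5}.

6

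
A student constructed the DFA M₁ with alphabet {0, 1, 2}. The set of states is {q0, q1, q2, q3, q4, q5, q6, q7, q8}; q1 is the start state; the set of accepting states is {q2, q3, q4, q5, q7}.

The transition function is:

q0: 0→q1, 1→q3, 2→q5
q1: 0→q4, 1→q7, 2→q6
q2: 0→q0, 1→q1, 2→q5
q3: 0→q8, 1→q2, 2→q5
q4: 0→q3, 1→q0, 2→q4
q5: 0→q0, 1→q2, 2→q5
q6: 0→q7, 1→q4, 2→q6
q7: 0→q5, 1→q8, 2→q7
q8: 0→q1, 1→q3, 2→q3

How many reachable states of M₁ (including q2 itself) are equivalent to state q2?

1

All states are reachable from the start state.
Initial partition by acceptance: {q2,q3,q4,q5,q7} | {q0,q1,q6,q8}.
Split {q2,q3,q4,q5,q7} by δ(·,0) → {q2,q3,q5} and {q4,q7}.
Split {q2,q3,q5} by δ(·,1) → {q3,q5} and {q2}.
On input 0, block {q0,q1,q6,q8} splits into {q0,q8} and {q1,q6}.
Stable partition: {q3,q5} | {q0,q8} | {q4,q7} | {q2} | {q1,q6} — 5 equivalence classes.
State q2 belongs to the block {q2}, which has 1 states.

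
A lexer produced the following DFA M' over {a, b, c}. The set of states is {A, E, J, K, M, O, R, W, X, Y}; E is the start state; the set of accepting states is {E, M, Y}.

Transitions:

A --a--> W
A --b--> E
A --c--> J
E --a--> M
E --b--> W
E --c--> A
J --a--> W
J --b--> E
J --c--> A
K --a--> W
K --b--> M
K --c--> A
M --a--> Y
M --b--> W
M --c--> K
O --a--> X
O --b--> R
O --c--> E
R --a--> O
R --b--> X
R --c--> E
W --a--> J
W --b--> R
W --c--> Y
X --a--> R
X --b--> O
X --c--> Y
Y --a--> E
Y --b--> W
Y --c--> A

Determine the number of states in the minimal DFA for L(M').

Start with accepting vs non-accepting: {E,M,Y} | {A,J,K,O,R,W,X}.
Split {A,J,K,O,R,W,X} by δ(·,b) → {O,R,W,X} and {A,J,K}.
On input a, block {O,R,W,X} splits into {O,R,X} and {W}.
No further refinement is possible. Final partition (4 blocks): {E,M,Y} | {O,R,X} | {A,J,K} | {W}.

4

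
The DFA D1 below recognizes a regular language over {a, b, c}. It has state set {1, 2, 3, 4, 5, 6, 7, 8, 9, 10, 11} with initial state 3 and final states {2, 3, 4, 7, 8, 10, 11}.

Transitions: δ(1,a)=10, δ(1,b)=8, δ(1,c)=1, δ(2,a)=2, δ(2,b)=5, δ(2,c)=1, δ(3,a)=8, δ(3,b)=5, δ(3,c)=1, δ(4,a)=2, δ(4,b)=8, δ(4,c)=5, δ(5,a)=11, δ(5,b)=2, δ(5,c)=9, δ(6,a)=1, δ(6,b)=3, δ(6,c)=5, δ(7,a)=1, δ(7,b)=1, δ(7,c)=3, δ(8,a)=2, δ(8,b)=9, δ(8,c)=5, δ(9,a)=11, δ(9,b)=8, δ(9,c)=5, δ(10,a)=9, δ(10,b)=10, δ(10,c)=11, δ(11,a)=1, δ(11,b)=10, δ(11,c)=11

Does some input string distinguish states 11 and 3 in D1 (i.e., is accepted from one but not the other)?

First remove the unreachable states {4,6,7}; 8 states remain.
P0 = {2,3,8,10,11} | {1,5,9}.
Split {2,3,8,10,11} by δ(·,a) → {2,3,8} and {10,11}.
The partition is now stable with 3 blocks: {2,3,8} | {1,5,9} | {10,11}.
11 and 3 end up in different blocks, so they are distinguishable. For instance, the string 'a' is accepted from only 3.

Yes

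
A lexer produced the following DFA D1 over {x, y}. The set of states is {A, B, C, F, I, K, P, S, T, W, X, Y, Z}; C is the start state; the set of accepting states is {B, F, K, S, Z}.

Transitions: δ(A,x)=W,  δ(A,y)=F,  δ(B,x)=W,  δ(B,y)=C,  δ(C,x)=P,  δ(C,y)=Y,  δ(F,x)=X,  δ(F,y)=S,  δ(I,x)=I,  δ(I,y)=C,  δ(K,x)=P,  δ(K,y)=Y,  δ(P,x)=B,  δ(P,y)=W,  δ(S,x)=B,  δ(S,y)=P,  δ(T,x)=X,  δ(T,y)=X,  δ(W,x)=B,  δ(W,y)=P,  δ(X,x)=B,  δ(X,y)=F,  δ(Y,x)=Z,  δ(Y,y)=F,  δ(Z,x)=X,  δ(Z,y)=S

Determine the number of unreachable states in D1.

BFS from C reaches {B, C, F, P, S, W, X, Y, Z}; the 4 state(s) A, I, K, T are never visited.

4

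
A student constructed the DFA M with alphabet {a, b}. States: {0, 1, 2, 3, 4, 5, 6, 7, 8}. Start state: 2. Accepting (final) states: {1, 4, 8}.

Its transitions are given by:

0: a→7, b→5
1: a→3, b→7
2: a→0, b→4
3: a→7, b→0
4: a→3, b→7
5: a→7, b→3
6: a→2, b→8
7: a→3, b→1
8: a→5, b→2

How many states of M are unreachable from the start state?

2

Starting at 2 and following transitions, the reachable set is {0, 1, 2, 3, 4, 5, 7}. That leaves 6, 8 unreachable — 2 in total.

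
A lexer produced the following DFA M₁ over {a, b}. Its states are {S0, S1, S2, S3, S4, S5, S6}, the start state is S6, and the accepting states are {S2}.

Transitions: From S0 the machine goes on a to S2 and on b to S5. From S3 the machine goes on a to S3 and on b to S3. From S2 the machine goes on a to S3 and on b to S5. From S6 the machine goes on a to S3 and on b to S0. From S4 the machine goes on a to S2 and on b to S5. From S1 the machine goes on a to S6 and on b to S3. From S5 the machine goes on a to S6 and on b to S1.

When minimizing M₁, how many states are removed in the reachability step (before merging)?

1

BFS from S6 reaches {S0, S1, S2, S3, S5, S6}; the 1 state(s) S4 are never visited.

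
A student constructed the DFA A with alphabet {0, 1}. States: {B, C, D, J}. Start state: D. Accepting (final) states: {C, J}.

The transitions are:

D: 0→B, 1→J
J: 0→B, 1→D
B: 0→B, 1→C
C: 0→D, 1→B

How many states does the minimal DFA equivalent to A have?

2

All states are reachable from the start state.
Initial partition by acceptance: {C,J} | {B,D}.
No further refinement is possible. Final partition (2 blocks): {C,J} | {B,D}.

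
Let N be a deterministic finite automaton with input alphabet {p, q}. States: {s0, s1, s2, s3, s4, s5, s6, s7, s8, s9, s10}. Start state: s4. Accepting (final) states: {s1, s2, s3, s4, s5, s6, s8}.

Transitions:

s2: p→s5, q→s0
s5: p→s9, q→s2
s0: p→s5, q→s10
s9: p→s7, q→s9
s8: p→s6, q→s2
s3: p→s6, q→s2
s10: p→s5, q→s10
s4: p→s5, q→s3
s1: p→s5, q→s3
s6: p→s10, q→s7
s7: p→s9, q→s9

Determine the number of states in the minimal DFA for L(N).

Reachable states from the start: {s0,s2,s3,s4,s5,s6,s7,s9,s10}. Unreachable: {s1,s8} — drop them.
Start with accepting vs non-accepting: {s2,s3,s4,s5,s6} | {s0,s7,s9,s10}.
Refine {s2,s3,s4,s5,s6} on symbol p: members go to different blocks, giving {s2,s3,s4} and {s5,s6}.
Refine {s2,s3,s4} on symbol q: members go to different blocks, giving {s3,s4} and {s2}.
On input q, block {s3,s4} splits into {s3} and {s4}.
Refine {s0,s7,s9,s10} on symbol p: members go to different blocks, giving {s0,s10} and {s7,s9}.
Split {s5,s6} by δ(·,p) → {s5} and {s6}.
No further refinement is possible. Final partition (7 blocks): {s3} | {s0,s10} | {s5} | {s2} | {s4} | {s7,s9} | {s6}.

7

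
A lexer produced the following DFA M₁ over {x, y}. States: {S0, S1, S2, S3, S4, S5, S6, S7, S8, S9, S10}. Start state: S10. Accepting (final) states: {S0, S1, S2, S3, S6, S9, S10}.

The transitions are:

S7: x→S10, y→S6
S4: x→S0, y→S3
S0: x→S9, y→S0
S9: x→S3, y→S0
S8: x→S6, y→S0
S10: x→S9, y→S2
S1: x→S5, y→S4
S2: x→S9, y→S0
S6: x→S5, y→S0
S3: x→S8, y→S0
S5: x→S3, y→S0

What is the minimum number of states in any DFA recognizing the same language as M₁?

4

States {S1,S4,S7} cannot be reached from the start state, so discard them.
Initial partition by acceptance: {S0,S2,S3,S6,S9,S10} | {S5,S8}.
On input x, block {S0,S2,S3,S6,S9,S10} splits into {S0,S2,S9,S10} and {S3,S6}.
Split {S0,S2,S9,S10} by δ(·,x) → {S0,S2,S10} and {S9}.
No further refinement is possible. Final partition (4 blocks): {S0,S2,S10} | {S5,S8} | {S3,S6} | {S9}.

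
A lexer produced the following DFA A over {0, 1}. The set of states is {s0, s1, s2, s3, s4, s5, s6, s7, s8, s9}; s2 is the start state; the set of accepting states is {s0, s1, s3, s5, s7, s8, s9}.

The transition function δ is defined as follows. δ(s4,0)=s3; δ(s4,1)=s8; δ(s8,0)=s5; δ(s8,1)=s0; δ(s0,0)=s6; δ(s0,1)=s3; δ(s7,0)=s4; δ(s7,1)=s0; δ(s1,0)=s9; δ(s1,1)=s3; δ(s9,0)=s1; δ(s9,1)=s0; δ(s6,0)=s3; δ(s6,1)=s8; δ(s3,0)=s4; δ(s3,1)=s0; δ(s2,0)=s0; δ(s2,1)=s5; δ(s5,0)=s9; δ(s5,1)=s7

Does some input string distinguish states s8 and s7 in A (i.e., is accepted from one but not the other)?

Yes

All states are reachable from the start state.
P0 = {s0,s1,s3,s5,s7,s8,s9} | {s2,s4,s6}.
On input 0, block {s0,s1,s3,s5,s7,s8,s9} splits into {s1,s5,s8,s9} and {s0,s3,s7}.
No further refinement is possible. Final partition (3 blocks): {s1,s5,s8,s9} | {s2,s4,s6} | {s0,s3,s7}.
s8 and s7 end up in different blocks, so they are distinguishable. For instance, the string '0' is accepted from only s8.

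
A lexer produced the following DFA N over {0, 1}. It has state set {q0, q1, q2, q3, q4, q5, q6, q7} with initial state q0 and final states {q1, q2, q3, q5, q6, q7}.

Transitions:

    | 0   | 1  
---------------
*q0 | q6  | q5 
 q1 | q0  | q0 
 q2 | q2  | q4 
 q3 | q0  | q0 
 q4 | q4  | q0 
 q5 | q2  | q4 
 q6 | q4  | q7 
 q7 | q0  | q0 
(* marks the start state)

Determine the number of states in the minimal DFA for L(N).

5

Reachable states from the start: {q0,q2,q4,q5,q6,q7}. Unreachable: {q1,q3} — drop them.
Initial partition by acceptance: {q2,q5,q6,q7} | {q0,q4}.
Refine {q2,q5,q6,q7} on symbol 0: members go to different blocks, giving {q2,q5} and {q6,q7}.
On input 0, block {q0,q4} splits into {q0} and {q4}.
On input 0, block {q6,q7} splits into {q6} and {q7}.
The partition is now stable with 5 blocks: {q2,q5} | {q0} | {q6} | {q4} | {q7}.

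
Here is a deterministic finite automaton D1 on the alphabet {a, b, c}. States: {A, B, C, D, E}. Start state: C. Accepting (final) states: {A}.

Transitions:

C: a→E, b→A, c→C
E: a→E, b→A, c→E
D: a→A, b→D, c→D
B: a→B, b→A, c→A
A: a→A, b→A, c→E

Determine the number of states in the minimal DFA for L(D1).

2

First remove the unreachable states {B,D}; 3 states remain.
P0 = {A} | {C,E}.
The partition is now stable with 2 blocks: {A} | {C,E}.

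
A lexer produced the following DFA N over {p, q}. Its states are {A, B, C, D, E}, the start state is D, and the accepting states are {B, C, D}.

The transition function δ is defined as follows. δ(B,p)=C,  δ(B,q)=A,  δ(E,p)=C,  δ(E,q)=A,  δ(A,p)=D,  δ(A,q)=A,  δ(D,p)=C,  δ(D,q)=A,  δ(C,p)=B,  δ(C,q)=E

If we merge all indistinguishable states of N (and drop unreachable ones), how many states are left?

2

All states are reachable from the start state.
Start with accepting vs non-accepting: {B,C,D} | {A,E}.
No further refinement is possible. Final partition (2 blocks): {B,C,D} | {A,E}.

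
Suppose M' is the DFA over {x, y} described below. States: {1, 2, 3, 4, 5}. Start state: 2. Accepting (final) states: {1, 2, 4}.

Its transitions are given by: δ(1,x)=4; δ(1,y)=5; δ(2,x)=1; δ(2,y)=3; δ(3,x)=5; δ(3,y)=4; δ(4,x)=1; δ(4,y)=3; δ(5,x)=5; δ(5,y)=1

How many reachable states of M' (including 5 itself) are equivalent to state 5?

2

Every state is reachable, so we keep all 5.
Start with accepting vs non-accepting: {1,2,4} | {3,5}.
The partition is now stable with 2 blocks: {1,2,4} | {3,5}.
The equivalence class containing 5 is {3,5}, of size 2.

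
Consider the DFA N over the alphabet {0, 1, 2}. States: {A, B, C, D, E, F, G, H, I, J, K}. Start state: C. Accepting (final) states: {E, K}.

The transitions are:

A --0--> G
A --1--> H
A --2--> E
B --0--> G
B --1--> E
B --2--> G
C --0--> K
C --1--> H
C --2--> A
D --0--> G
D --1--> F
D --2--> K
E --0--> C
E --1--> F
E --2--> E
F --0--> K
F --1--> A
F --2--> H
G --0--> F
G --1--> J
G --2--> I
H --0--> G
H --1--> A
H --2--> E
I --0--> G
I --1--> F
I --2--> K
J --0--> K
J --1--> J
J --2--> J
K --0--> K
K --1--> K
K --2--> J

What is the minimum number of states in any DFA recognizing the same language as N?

First remove the unreachable states {B,D}; 9 states remain.
P0 = {E,K} | {A,C,F,G,H,I,J}.
Refine {E,K} on symbol 0: members go to different blocks, giving {E} and {K}.
Refine {A,C,F,G,H,I,J} on symbol 0: members go to different blocks, giving {A,G,H,I} and {C,F,J}.
Split {A,G,H,I} by δ(·,0) → {A,H,I} and {G}.
Refine {A,H,I} on symbol 1: members go to different blocks, giving {A,H} and {I}.
Refine {C,F,J} on symbol 1: members go to different blocks, giving {C,F} and {J}.
No further refinement is possible. Final partition (7 blocks): {E} | {A,H} | {K} | {C,F} | {G} | {I} | {J}.

7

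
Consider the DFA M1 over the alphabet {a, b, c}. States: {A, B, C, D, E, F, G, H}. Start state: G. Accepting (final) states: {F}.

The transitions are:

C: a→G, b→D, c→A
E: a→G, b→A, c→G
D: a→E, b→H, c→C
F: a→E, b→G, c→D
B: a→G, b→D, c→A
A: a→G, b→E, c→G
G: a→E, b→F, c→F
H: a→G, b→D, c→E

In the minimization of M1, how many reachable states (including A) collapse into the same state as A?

2

States {B} cannot be reached from the start state, so discard them.
Initial partition by acceptance: {F} | {A,C,D,E,G,H}.
Split {A,C,D,E,G,H} by δ(·,b) → {A,C,D,E,H} and {G}.
Split {A,C,D,E,H} by δ(·,a) → {A,C,E,H} and {D}.
Refine {A,C,E,H} on symbol b: members go to different blocks, giving {A,E} and {C,H}.
The partition is now stable with 5 blocks: {F} | {A,E} | {G} | {D} | {C,H}.
The equivalence class containing A is {A,E}, of size 2.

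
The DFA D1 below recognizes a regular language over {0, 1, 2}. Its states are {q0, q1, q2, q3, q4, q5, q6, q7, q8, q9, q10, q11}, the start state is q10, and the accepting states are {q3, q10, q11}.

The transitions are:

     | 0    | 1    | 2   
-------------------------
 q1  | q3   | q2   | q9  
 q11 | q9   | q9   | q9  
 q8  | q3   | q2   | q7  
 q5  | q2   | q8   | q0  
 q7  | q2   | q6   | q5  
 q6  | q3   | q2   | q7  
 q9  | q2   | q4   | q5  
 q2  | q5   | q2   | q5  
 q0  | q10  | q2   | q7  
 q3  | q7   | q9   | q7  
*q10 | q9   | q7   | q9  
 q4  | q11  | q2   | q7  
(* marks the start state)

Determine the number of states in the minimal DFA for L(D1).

5

States {q1} cannot be reached from the start state, so discard them.
Start with accepting vs non-accepting: {q3,q10,q11} | {q0,q2,q4,q5,q6,q7,q8,q9}.
On input 0, block {q0,q2,q4,q5,q6,q7,q8,q9} splits into {q0,q4,q6,q8} and {q2,q5,q7,q9}.
Split {q2,q5,q7,q9} by δ(·,1) → {q5,q7,q9} and {q2}.
On input 2, block {q5,q7,q9} splits into {q7,q9} and {q5}.
The partition is now stable with 5 blocks: {q3,q10,q11} | {q0,q4,q6,q8} | {q7,q9} | {q2} | {q5}.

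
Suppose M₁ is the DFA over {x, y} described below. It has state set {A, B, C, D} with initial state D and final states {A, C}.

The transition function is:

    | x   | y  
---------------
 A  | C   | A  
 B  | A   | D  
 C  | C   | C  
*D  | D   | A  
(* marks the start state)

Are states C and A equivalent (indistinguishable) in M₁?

Yes

States {B} cannot be reached from the start state, so discard them.
Start with accepting vs non-accepting: {A,C} | {D}.
No further refinement is possible. Final partition (2 blocks): {A,C} | {D}.
C and A lie in the same block of the stable partition, so they are equivalent — no string distinguishes them.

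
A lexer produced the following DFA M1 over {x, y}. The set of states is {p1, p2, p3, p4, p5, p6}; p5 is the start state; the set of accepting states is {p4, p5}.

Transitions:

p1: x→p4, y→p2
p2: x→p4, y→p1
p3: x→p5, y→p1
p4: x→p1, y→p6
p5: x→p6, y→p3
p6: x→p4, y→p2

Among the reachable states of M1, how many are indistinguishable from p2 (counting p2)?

All states are reachable from the start state.
Initial partition by acceptance: {p4,p5} | {p1,p2,p3,p6}.
No further refinement is possible. Final partition (2 blocks): {p4,p5} | {p1,p2,p3,p6}.
State p2 belongs to the block {p1,p2,p3,p6}, which has 4 states.

4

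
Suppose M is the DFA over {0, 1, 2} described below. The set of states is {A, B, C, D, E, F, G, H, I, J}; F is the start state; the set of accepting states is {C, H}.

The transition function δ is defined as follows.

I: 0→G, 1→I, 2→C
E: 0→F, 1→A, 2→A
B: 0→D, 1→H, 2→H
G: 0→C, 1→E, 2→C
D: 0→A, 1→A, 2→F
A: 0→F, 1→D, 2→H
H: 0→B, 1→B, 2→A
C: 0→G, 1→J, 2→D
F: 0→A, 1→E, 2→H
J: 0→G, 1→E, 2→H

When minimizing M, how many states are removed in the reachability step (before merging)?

No path from F leads to C, G, I, J; the other 6 states are all reachable.

4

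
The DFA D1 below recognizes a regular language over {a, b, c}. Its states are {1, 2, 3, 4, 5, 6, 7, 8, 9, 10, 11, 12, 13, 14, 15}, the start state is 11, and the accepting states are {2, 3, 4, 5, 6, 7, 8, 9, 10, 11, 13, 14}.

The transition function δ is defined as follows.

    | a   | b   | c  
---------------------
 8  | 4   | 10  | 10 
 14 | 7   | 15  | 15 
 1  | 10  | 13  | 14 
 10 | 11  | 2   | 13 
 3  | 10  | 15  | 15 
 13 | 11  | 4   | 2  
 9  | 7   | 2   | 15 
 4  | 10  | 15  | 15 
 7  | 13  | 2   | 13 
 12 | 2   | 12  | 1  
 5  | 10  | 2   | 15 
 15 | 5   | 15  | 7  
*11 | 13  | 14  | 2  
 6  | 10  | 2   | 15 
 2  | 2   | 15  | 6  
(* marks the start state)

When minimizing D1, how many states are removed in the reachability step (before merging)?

BFS from 11 reaches {2, 4, 5, 6, 7, 10, 11, 13, 14, 15}; the 5 state(s) 1, 3, 8, 9, 12 are never visited.

5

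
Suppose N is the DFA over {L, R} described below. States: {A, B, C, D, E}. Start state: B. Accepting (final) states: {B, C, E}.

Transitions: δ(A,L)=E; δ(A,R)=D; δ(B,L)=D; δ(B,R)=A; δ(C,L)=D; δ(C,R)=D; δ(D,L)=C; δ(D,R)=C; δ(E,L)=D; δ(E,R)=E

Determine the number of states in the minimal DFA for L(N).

Initial partition by acceptance: {B,C,E} | {A,D}.
Refine {B,C,E} on symbol R: members go to different blocks, giving {B,C} and {E}.
On input L, block {A,D} splits into {A} and {D}.
On input R, block {B,C} splits into {B} and {C}.
The partition is now stable with 5 blocks: {B} | {A} | {E} | {D} | {C}.

5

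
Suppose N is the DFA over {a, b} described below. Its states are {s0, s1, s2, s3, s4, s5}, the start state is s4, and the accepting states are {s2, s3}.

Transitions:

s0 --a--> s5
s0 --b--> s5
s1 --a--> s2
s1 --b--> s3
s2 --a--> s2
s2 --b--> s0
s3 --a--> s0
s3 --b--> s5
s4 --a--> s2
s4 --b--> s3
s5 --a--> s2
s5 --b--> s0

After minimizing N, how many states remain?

5

States {s1} cannot be reached from the start state, so discard them.
Start with accepting vs non-accepting: {s2,s3} | {s0,s4,s5}.
On input a, block {s2,s3} splits into {s2} and {s3}.
Refine {s0,s4,s5} on symbol a: members go to different blocks, giving {s4,s5} and {s0}.
Refine {s4,s5} on symbol b: members go to different blocks, giving {s4} and {s5}.
Stable partition: {s2} | {s4} | {s3} | {s0} | {s5} — 5 equivalence classes.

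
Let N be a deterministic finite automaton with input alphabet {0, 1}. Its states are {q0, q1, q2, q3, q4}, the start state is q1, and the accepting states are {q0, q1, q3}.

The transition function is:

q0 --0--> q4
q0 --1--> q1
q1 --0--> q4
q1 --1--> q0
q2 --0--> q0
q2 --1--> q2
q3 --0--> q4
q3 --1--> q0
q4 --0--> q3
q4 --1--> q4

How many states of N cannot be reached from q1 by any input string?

1

Starting at q1 and following transitions, the reachable set is {q0, q1, q3, q4}. That leaves q2 unreachable — 1 in total.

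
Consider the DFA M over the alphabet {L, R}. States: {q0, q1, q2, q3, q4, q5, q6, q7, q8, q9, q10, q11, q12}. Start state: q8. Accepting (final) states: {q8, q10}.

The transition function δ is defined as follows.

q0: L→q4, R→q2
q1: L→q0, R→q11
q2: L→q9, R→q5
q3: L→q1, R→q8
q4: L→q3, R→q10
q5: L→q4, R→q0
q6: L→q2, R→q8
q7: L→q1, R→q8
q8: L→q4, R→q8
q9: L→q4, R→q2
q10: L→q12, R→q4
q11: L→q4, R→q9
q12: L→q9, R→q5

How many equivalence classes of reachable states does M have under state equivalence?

States {q6,q7} cannot be reached from the start state, so discard them.
Initial partition by acceptance: {q8,q10} | {q0,q1,q2,q3,q4,q5,q9,q11,q12}.
Split {q8,q10} by δ(·,R) → {q8} and {q10}.
Split {q0,q1,q2,q3,q4,q5,q9,q11,q12} by δ(·,R) → {q0,q1,q2,q5,q9,q11,q12} and {q3} and {q4}.
Split {q0,q1,q2,q5,q9,q11,q12} by δ(·,L) → {q0,q5,q9,q11} and {q1,q2,q12}.
Refine {q0,q5,q9,q11} on symbol R: members go to different blocks, giving {q0,q9} and {q5,q11}.
The partition is now stable with 7 blocks: {q8} | {q0,q9} | {q10} | {q3} | {q4} | {q1,q2,q12} | {q5,q11}.

7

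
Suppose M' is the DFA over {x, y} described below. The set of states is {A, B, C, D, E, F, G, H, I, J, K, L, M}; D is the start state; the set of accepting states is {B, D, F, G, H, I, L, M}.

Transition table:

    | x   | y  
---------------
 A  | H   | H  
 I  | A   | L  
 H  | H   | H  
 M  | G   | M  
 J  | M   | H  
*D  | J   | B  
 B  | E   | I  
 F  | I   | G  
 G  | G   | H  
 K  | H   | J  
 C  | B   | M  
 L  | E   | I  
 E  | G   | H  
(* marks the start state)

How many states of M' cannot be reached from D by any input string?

3

Starting at D and following transitions, the reachable set is {A, B, D, E, G, H, I, J, L, M}. That leaves C, F, K unreachable — 3 in total.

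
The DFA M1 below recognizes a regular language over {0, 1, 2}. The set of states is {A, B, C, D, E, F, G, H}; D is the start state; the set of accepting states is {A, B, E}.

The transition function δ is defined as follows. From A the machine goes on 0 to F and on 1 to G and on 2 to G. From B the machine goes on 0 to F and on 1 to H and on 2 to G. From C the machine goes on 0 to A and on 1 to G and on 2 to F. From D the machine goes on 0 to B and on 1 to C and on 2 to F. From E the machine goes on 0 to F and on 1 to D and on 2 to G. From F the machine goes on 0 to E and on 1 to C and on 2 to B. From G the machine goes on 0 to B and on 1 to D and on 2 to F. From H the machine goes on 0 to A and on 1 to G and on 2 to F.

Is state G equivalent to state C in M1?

All states are reachable from the start state.
Initial partition by acceptance: {A,B,E} | {C,D,F,G,H}.
Refine {C,D,F,G,H} on symbol 2: members go to different blocks, giving {C,D,G,H} and {F}.
The partition is now stable with 3 blocks: {A,B,E} | {C,D,G,H} | {F}.
G and C lie in the same block of the stable partition, so they are equivalent — no string distinguishes them.

Yes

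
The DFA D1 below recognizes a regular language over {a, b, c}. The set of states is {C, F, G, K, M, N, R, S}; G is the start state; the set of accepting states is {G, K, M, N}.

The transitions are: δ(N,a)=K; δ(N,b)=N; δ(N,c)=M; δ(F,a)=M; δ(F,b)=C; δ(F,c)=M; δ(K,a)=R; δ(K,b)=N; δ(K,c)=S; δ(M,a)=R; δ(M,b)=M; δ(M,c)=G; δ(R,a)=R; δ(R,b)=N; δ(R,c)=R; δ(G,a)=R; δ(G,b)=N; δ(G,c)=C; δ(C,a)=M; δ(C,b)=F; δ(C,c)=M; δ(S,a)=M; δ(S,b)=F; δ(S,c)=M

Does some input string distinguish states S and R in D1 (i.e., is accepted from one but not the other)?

Yes

P0 = {G,K,M,N} | {C,F,R,S}.
Split {G,K,M,N} by δ(·,a) → {G,K,M} and {N}.
Refine {G,K,M} on symbol b: members go to different blocks, giving {G,K} and {M}.
On input a, block {C,F,R,S} splits into {C,F,S} and {R}.
The partition is now stable with 5 blocks: {G,K} | {C,F,S} | {N} | {M} | {R}.
S and R end up in different blocks, so they are distinguishable. For instance, the string 'a' is accepted from only S.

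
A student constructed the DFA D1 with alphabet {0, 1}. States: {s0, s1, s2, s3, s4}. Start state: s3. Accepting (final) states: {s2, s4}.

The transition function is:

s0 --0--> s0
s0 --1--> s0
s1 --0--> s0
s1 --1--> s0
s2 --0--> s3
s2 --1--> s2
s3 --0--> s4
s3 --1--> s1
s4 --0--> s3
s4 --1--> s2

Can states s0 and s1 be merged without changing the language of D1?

P0 = {s2,s4} | {s0,s1,s3}.
Refine {s0,s1,s3} on symbol 0: members go to different blocks, giving {s0,s1} and {s3}.
No further refinement is possible. Final partition (3 blocks): {s2,s4} | {s0,s1} | {s3}.
s0 and s1 lie in the same block of the stable partition, so they are equivalent — no string distinguishes them.

Yes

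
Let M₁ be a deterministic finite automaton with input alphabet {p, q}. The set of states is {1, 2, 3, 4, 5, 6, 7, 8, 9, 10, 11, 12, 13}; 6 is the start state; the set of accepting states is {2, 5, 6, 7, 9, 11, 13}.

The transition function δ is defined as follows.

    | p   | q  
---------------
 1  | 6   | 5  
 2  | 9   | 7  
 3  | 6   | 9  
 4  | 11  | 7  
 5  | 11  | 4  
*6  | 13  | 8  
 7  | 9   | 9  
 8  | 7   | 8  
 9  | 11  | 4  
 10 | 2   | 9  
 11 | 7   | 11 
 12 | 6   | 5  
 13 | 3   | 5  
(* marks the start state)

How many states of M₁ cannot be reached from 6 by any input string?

4

No path from 6 leads to 1, 2, 10, 12; the other 9 states are all reachable.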